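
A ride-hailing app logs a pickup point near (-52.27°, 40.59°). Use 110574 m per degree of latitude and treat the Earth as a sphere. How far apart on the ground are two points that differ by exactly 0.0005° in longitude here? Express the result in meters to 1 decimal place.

0.0005° of longitude at 52.27° is 0.0005 × 110574 × cos 52.27° ≈ 0.0005 × 67664.8 = 33.8324 m.

33.8 meters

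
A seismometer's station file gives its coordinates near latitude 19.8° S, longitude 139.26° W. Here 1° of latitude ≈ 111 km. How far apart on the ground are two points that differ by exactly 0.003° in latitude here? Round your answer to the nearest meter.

333 meters

Along a meridian 0.003° is 0.003 × 111000 = 333 m.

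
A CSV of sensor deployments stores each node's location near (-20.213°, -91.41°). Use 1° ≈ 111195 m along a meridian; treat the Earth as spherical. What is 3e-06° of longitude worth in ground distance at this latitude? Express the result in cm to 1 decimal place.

31.3 cm

At 20.213° a degree of longitude is 111195 × cos 20.213° ≈ 104347 m, so 3e-06° corresponds to 0.313041 m.
That is 0.313041 m = 31.304 cm.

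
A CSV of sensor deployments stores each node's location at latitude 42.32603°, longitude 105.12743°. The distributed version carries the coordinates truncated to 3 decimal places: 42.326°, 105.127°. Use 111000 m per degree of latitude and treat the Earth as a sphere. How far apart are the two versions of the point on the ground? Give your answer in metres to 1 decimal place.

35.4 metres

The latitude changed by +0.00003° and the longitude by +0.00043°.
North–south shift: 0.00003 × 111000 = 3.33 m.
E–W at 42.326°: 0.00043° × 111000 × cos 42.326° = 0.00043 × 111000 × 0.7393 ≈ 35.288 m.
Distance: √(3.33² + 35.288²) ≈ 35.4448 m.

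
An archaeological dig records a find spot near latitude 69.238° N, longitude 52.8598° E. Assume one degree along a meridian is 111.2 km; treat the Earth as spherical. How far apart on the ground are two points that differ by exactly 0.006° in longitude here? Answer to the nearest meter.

237 meters

At 69.238° a degree of longitude is 111200 × cos 69.238° ≈ 39418.9 m, so 0.006° corresponds to 236.514 m.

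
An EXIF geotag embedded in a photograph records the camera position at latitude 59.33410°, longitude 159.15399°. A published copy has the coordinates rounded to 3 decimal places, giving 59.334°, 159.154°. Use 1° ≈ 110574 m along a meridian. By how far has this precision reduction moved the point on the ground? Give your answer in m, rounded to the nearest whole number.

11 m

The latitude changed by +0.00010° and the longitude by -0.00001°.
N–S: 0.00010° × 110574 m/° = 11.0574 m.
E–W at 59.334°: -0.00001° × 110574 × cos 59.334° = -0.00001 × 110574 × 0.5100 ≈ -0.563963 m.
Distance: √(11.0574² + 0.563963²) ≈ 11.0718 m.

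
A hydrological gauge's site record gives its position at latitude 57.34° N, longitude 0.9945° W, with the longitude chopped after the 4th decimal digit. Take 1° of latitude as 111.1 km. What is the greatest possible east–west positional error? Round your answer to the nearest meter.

Truncating at 4 decimal places can drop up to a full unit in the last place, so the longitude may be off by as much as 0.0001°.
One degree of longitude at 57.34° is 111100 × cos 57.34° ≈ 111100 × 0.5397 = 59955.4 m.
So at most 0.0001° × 59955.4 ≈ 5.99554 m east–west.

6 meters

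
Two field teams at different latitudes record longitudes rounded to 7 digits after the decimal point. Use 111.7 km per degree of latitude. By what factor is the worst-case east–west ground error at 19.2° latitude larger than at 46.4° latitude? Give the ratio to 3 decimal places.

1.369

Rounding to 7 decimal places leaves the longitude within ±5e-08° of the true value.
Error at 19.2° = 5e-08° × 111700 × cos 19.2° ≈ 0.005585 × 0.9444 = 0.0052743 m.
Error at 46.4° = 5e-08° × 111700 × cos 46.4° ≈ 0.005585 × 0.6896 = 0.0038515 m.
The ratio reduces to cos 19.2° / cos 46.4° = 0.9444/0.6896 ≈ 1.3694.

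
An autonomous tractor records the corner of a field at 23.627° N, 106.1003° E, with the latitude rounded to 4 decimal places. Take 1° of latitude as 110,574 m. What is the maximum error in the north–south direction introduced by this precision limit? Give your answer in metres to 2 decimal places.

5.53 metres

Rounding to 4 decimal places leaves the latitude within ±5e-05° of the true value.
North–south distance: 5e-05° × 110574 m/° = 5.5287 m.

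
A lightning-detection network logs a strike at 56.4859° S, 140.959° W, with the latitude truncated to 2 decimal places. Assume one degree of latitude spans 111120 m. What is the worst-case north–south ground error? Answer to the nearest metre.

Truncating at 2 decimal places can drop up to a full unit in the last place, so the latitude may be off by as much as 0.01°.
Along the meridian that is 0.01° × 111120 m/° = 1111.2 m.

1111 metres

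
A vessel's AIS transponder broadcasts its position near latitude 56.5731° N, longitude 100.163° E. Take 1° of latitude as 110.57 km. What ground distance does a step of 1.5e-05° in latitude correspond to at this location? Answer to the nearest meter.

2 meters

Along a meridian 1.5e-05° is 1.5e-05 × 110570 = 1.65855 m.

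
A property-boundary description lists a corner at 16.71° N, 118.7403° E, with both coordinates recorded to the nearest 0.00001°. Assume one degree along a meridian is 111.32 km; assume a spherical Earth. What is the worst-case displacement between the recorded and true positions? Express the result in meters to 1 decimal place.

Rounding to 5 decimal places leaves each coordinate within ±5e-06° of the true value.
Latitude error → 5e-06 × 111320 = 0.5566 m along the meridian.
East–west component at 16.71°: 5e-06° × 111320 × cos 16.71° ≈ 5e-06 × 106619 ≈ 0.533096 m.
Worst case both components are at the extreme and orthogonal: √(0.5566² + 0.533096²) ≈ 0.770711 m.

0.8 meters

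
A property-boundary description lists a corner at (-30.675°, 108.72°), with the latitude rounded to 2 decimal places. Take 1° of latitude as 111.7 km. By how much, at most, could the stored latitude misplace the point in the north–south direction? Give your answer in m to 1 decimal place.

558.5 m

Rounding to 2 decimal places leaves the latitude within ±0.005° of the true value.
North–south distance: 0.005° × 111700 m/° = 558.5 m.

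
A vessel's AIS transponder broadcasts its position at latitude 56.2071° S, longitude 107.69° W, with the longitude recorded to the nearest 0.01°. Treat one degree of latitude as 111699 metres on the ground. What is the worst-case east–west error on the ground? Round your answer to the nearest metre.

311 metres

Rounding to 2 decimal places leaves the longitude within ±0.005° of the true value.
One degree of longitude at 56.2071° is 111699 × cos 56.2071° ≈ 111699 × 0.5562 = 62126.2 m.
So at most 0.005° × 62126.2 ≈ 310.631 m east–west.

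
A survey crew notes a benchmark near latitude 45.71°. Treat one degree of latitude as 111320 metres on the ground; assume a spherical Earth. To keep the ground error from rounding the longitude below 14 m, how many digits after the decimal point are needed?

At 45.71° one degree of longitude covers 111320 × cos 45.71° ≈ 111320 × 0.6983 ≈ 77733.7 m.
N decimal places → at most half a unit in the last place, 0.5 × 10⁻ᴺ° = 77733.7/2 × 10⁻ᴺ m.
Setting 38866.8 × 10⁻ᴺ ≤ 14 gives 10ᴺ ≥ 2776, i.e. N ≥ 3.44.
N = 3 would give 38.9 m (too coarse); N = 4 gives 3.89 m ≤ 14 m.

4 decimal places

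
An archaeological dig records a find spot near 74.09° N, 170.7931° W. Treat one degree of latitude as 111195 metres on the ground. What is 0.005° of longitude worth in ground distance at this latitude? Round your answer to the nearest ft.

At 74.09° a degree of longitude is 111195 × cos 74.09° ≈ 30481.6 m, so 0.005° corresponds to 152.408 m.
Converting: 152.408 m × 3.2808 ft/m ≈ 500.03 ft.

500 ft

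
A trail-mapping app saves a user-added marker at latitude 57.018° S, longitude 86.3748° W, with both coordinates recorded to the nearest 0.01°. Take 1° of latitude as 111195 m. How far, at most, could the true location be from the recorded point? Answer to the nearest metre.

633 metres

Rounding to 2 decimal places leaves each coordinate within ±0.005° of the true value.
North–south component: 0.005° × 111195 = 555.975 m.
E–W at 57.018°: 0.005° × 111195 × cos 57.018° = 0.005 × 111195 × 0.5444 ≈ 302.659 m.
The two errors are perpendicular, so the maximum displacement is √(555.975² + 302.659²) ≈ 633.017 m.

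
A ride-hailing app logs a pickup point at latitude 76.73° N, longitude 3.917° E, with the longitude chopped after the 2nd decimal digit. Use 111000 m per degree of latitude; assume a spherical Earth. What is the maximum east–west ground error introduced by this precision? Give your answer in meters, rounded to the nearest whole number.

255 meters

Truncating at 2 decimal places can drop up to a full unit in the last place, so the longitude may be off by as much as 0.01°.
At latitude 76.73° a degree of longitude spans 111000 m × cos 76.73° = 111000 × 0.2295 ≈ 25479 m.
Maximum E–W displacement: 0.01 × 25479 = 254.79 m.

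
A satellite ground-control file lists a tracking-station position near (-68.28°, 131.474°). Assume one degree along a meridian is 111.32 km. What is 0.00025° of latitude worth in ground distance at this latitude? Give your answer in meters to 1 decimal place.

Along a meridian 0.00025° is 0.00025 × 111320 = 27.83 m.

27.8 meters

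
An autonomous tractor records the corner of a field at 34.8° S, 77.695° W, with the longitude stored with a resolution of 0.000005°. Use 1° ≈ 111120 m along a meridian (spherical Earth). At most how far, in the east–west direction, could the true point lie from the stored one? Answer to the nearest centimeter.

23 centimeters

With a 0.000005° grid the true value lies within half a step, ±0.000005°/2 = ±2.5e-06°, of the stored one.
Parallels shrink by cos φ, so at 34.8° a degree of longitude is 111120 × 0.8211 ≈ 91246.1 m.
East–west error: 2.5e-06° × 91246.1 m/° ≈ 0.228115 m.
That is 0.228115 m = 22.812 cm.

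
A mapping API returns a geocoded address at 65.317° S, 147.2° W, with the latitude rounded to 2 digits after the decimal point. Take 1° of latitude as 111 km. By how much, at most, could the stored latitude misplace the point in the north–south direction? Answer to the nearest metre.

Rounding to 2 decimal places leaves the latitude within ±0.005° of the true value.
North–south distance: 0.005° × 111000 m/° = 555 m.

555 metres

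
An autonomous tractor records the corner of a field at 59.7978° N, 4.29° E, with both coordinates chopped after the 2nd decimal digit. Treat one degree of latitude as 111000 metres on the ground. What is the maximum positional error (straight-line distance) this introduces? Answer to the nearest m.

Truncating at 2 decimal places can drop up to a full unit in the last place, so each coordinate may be off by as much as 0.01°.
North–south component: 0.01° × 111000 = 1110 m.
East–west component at 59.7978°: 0.01° × 111000 × cos 59.7978° ≈ 0.01 × 55838.9 ≈ 558.389 m.
Combining orthogonally: (1110² + 558.389²)^½ ≈ 1242.54 m.

1243 m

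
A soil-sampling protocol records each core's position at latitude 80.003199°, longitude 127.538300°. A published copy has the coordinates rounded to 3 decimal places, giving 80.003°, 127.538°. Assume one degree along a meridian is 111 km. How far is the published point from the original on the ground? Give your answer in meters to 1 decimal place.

The latitude changed by +0.000199° and the longitude by +0.000300°.
N–S: 0.000199° × 111000 m/° = 22.089 m.
E–W at 80.003°: 0.000300° × 111000 × cos 80.003° = 0.000300 × 111000 × 0.1736 ≈ 5.78077 m.
Hypotenuse of the two orthogonal shifts: √(22.089² + 5.78077²) = 22.8329 m.

22.8 meters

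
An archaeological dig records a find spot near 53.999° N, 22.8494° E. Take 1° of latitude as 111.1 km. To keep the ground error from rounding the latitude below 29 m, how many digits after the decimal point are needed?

One degree of latitude covers 111100 m.
N decimal places → at most half a unit in the last place, 0.5 × 10⁻ᴺ° = 111100/2 × 10⁻ᴺ m.
Need 0.5 × 111100 × 10⁻ᴺ ≤ 29 → 10⁻ᴺ ≤ 5.221e-04, so N ≥ 3.28.
At 3 places the error can reach 55.6 m, but 4 places keeps it to 5.56 m.

4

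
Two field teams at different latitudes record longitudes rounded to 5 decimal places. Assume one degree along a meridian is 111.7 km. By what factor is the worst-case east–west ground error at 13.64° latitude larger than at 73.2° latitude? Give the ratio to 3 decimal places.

Rounding to 5 decimal places leaves the longitude within ±5e-06° of the true value.
At 13.64°: 5e-06° × 111700 × cos 13.64° = 5e-06 × 111700 × 0.9718 ≈ 0.54275 m.
At 73.2°: 5e-06° × 111700 × cos 73.2° = 5e-06 × 111700 × 0.2890 ≈ 0.16142 m.
The ratio reduces to cos 13.64° / cos 73.2° = 0.9718/0.2890 ≈ 3.3622.

3.362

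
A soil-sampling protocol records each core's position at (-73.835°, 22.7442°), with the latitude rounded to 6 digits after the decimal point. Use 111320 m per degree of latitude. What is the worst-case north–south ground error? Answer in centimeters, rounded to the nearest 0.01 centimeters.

Rounding to 6 decimal places leaves the latitude within ±5e-07° of the true value.
North–south distance: 5e-07° × 111320 m/° = 0.05566 m.
That is 0.05566 m = 5.566 cm.

5.57 centimeters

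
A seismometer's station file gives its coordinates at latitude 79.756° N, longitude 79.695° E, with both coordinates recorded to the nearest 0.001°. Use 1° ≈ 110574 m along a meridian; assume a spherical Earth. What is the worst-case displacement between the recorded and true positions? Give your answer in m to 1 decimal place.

Rounding to 3 decimal places leaves each coordinate within ±0.0005° of the true value.
N–S: 0.0005° × 110574 m/° = 55.287 m.
Longitude error → 0.0005 × 110574 × cos 79.756° = 0.0005 × 110574 × 0.1778 ≈ 9.83227 m.
The two errors are perpendicular, so the maximum displacement is √(55.287² + 9.83227²) ≈ 56.1545 m.

56.2 m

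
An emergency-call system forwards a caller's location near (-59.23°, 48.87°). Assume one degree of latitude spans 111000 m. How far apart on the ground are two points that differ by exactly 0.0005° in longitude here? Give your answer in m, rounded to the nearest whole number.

28 m

One degree of longitude here spans 111000 × cos 59.23° = 111000 × 0.5116 ≈ 56786.8 m; 0.0005° of that is 28.3934 m.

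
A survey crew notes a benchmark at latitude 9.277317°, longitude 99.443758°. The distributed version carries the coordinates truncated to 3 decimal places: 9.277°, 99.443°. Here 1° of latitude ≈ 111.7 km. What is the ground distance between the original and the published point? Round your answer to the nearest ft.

The latitude changed by +0.000317° and the longitude by +0.000758°.
N–S: 0.000317° × 111700 m/° = 35.4089 m.
East–west at this latitude: 0.000758° × 111700 × cos 9.277° ≈ 0.000758 × 110239 = 83.5612 m.
Distance: √(35.4089² + 83.5612²) ≈ 90.7538 m.
In feet: 90.7538 m ÷ 0.3048 ≈ 297.75 ft.

298 ft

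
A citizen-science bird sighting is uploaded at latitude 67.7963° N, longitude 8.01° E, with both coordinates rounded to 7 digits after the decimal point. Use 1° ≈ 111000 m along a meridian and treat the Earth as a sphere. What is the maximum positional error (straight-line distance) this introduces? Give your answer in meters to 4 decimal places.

0.0059 meters

Rounding to 7 decimal places leaves each coordinate within ±5e-08° of the true value.
N–S: 5e-08° × 111000 m/° = 0.00555 m.
Longitude error → 5e-08 × 111000 × cos 67.7963° = 5e-08 × 111000 × 0.3779 ≈ 0.00209735 m.
The two errors are perpendicular, so the maximum displacement is √(0.00555² + 0.00209735²) ≈ 0.00593307 m.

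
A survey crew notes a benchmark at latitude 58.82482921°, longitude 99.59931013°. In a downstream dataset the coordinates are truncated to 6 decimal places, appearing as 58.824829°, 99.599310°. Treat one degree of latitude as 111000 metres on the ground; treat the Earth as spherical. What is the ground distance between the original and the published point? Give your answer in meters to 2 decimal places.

0.02 meters

Δlat = 58.82482921 − 58.824829 = +0.00000021°; Δlon = 99.59931013 − 99.599310 = +0.00000013°.
N–S: 0.00000021° × 111000 m/° = 0.02331 m.
E–W at 58.8248°: 0.00000013° × 111000 × cos 58.8248° = 0.00000013 × 111000 × 0.5177 ≈ 0.00746978 m.
Hypotenuse of the two orthogonal shifts: √(0.02331² + 0.00746978²) = 0.0244776 m.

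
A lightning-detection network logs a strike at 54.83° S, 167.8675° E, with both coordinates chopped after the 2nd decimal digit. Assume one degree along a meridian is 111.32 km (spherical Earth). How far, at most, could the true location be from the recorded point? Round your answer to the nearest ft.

Truncating at 2 decimal places can drop up to a full unit in the last place, so each coordinate may be off by as much as 0.01°.
North–south component: 0.01° × 111320 = 1113.2 m.
E–W at 54.83°: 0.01° × 111320 × cos 54.83° = 0.01 × 111320 × 0.5760 ≈ 641.208 m.
Combining orthogonally: (1113.2² + 641.208²)^½ ≈ 1284.66 m.
Converting: 1284.66 m × 3.2808 ft/m ≈ 4214.8 ft.

4215 ft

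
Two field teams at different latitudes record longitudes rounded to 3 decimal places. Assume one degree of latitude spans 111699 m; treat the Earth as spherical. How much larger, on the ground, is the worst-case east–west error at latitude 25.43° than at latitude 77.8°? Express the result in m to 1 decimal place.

38.6 m

Rounding to 3 decimal places leaves the longitude within ±0.0005° of the true value.
At 25.43°: 0.0005° × 111699 × cos 25.43° = 0.0005 × 111699 × 0.9031 ≈ 50.438 m.
Error at 77.8° = 0.0005° × 111699 × cos 77.8° ≈ 55.849 × 0.2113 = 11.802 m.
Difference: 50.438 − 11.802 = 38.636 m.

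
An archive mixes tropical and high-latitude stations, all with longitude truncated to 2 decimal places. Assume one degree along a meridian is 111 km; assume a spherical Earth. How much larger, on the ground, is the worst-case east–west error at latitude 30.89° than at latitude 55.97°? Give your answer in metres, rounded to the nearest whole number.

331 metres

Truncating at 2 decimal places can drop up to a full unit in the last place, so the longitude may be off by as much as 0.01°.
At 30.89°: 0.01° × 111000 × cos 30.89° = 0.01 × 111000 × 0.8582 ≈ 952.55 m.
At 55.97°: 0.01° × 111000 × cos 55.97° = 0.01 × 111000 × 0.5596 ≈ 621.19 m.
So the lower-latitude error exceeds the higher by 952.55 − 621.19 = 331.37 m.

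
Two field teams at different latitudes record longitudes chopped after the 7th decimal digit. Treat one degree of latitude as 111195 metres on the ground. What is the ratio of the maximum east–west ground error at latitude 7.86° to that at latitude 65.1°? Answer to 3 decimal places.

2.353

Truncating at 7 decimal places can drop up to a full unit in the last place, so the longitude may be off by as much as 1e-07°.
Error at 7.86° = 1e-07° × 111195 × cos 7.86° ≈ 0.011119 × 0.9906 = 0.011015 m.
Error at 65.1° = 1e-07° × 111195 × cos 65.1° ≈ 0.011119 × 0.4210 = 0.0046817 m.
Ratio: 0.011015 / 0.0046817 = cos 7.86° / cos 65.1° ≈ 2.3528.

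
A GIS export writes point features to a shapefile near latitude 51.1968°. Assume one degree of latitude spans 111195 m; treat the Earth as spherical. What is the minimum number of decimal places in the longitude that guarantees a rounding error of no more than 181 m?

3 decimal places

At 51.1968° one degree of longitude covers 111195 × cos 51.1968° ≈ 111195 × 0.6266 ≈ 69680.1 m.
Rounding to N decimal places gives at most 0.5 × 10⁻ᴺ degrees of error, i.e. 0.5 × 10⁻ᴺ × 69680.1 m.
Setting 34840 × 10⁻ᴺ ≤ 181 gives 10ᴺ ≥ 192.5, i.e. N ≥ 2.28.
At 2 places the error can reach 348 m, but 3 places keeps it to 34.8 m.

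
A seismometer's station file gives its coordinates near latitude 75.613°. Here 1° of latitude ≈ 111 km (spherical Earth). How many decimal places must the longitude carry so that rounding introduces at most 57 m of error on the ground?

At 75.613° one degree of longitude covers 111000 × cos 75.613° ≈ 111000 × 0.2485 ≈ 27580.2 m.
With N decimal places the half-ulp bound is 0.5·10⁻ᴺ°, or 0.5·10⁻ᴺ × 27580.2 m on the ground.
Need 0.5 × 27580.2 × 10⁻ᴺ ≤ 57 → 10⁻ᴺ ≤ 4.133e-03, so N ≥ 2.38.
So 3 decimal places suffice (13.8 m); 2 would allow up to 138 m.

3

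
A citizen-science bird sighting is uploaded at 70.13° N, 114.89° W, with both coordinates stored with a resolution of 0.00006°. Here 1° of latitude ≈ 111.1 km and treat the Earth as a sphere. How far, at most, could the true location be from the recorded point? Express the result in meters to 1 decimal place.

With a 0.00006° grid the true value lies within half a step, ±0.00006°/2 = ±3e-05°, of the stored one.
North–south component: 3e-05° × 111100 = 3.333 m.
East–west component at 70.13°: 3e-05° × 111100 × cos 70.13° ≈ 3e-05 × 37761.5 ≈ 1.13284 m.
The two errors are perpendicular, so the maximum displacement is √(3.333² + 1.13284²) ≈ 3.52026 m.

3.5 meters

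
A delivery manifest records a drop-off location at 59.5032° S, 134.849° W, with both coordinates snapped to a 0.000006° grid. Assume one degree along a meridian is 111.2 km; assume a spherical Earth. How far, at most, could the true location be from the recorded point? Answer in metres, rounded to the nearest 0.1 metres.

With a 0.000006° grid the true value lies within half a step, ±0.000006°/2 = ±3e-06°, of the stored one.
North–south component: 3e-06° × 111200 = 0.3336 m.
East–west component at 59.5032°: 3e-06° × 111200 × cos 59.5032° ≈ 3e-06 × 56432.9 ≈ 0.169299 m.
Worst case both components are at the extreme and orthogonal: √(0.3336² + 0.169299²) ≈ 0.3741 m.

0.4 metres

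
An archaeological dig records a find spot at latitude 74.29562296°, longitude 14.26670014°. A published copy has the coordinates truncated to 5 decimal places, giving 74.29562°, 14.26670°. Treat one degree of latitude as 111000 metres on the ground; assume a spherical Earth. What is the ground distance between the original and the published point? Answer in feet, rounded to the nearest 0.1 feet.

The latitude changed by +0.00000296° and the longitude by +0.00000014°.
North–south shift: 0.00000296 × 111000 = 0.32856 m.
East–west at this latitude: 0.00000014° × 111000 × cos 74.2956° ≈ 0.00000014 × 30044.8 = 0.00420627 m.
Hypotenuse of the two orthogonal shifts: √(0.32856² + 0.00420627²) = 0.328587 m.
Converting: 0.328587 m × 3.2808 ft/m ≈ 1.078 ft.

1.1 feet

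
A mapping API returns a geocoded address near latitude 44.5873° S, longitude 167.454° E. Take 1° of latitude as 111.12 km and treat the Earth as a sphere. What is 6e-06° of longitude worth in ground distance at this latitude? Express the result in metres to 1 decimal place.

6e-06° of longitude at 44.5873° is 6e-06 × 111120 × cos 44.5873° ≈ 6e-06 × 79137.6 = 0.474826 m.

0.5 metres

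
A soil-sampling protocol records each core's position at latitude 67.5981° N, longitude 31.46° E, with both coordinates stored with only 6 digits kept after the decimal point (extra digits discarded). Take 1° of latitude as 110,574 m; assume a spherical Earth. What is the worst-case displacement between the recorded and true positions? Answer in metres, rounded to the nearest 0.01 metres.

0.12 metres

Truncating at 6 decimal places can drop up to a full unit in the last place, so each coordinate may be off by as much as 1e-06°.
Latitude error → 1e-06 × 110574 = 0.110574 m along the meridian.
E–W at 67.5981°: 1e-06° × 110574 × cos 67.5981° = 1e-06 × 110574 × 0.3811 ≈ 0.0421399 m.
The two errors are perpendicular, so the maximum displacement is √(0.110574² + 0.0421399²) ≈ 0.118332 m.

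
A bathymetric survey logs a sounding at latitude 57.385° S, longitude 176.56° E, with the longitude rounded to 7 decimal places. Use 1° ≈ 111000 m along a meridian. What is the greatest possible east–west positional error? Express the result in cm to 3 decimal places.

Rounding to 7 decimal places leaves the longitude within ±5e-08° of the true value.
At latitude 57.385° a degree of longitude spans 111000 m × cos 57.385° = 111000 × 0.5390 ≈ 59828 m.
East–west error: 5e-08° × 59828 m/° ≈ 0.0029914 m.
That is 0.0029914 m = 0.29914 cm.

0.299 cm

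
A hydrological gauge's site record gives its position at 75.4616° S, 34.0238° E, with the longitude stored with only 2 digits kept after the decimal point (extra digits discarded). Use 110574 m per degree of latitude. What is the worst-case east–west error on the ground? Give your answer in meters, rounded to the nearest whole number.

Truncating at 2 decimal places can drop up to a full unit in the last place, so the longitude may be off by as much as 0.01°.
At latitude 75.4616° a degree of longitude spans 110574 m × cos 75.4616° = 110574 × 0.2510 ≈ 27757.3 m.
So at most 0.01° × 27757.3 ≈ 277.573 m east–west.

278 meters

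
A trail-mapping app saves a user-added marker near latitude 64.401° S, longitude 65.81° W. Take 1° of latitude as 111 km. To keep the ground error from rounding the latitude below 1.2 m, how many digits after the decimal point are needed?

5

One degree of latitude covers 111000 m.
With N decimal places the half-ulp bound is 0.5·10⁻ᴺ°, or 0.5·10⁻ᴺ × 111000 m on the ground.
Need 0.5 × 111000 × 10⁻ᴺ ≤ 1.2 → 10⁻ᴺ ≤ 2.162e-05, so N ≥ 4.67.
So 5 decimal places suffice (0.555 m); 4 would allow up to 5.55 m.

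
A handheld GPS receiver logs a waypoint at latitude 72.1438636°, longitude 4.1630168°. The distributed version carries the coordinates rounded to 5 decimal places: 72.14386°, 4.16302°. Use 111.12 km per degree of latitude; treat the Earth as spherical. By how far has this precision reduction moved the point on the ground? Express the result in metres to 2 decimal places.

The latitude changed by +0.0000036° and the longitude by -0.0000032°.
N–S: 0.0000036° × 111120 m/° = 0.400032 m.
E–W at 72.1439°: -0.0000032° × 111120 × cos 72.1439° = -0.0000032 × 111120 × 0.3066 ≈ -0.109032 m.
Combined displacement = (0.400032² + 0.109032²)^½ ≈ 0.414625 m.

0.41 metres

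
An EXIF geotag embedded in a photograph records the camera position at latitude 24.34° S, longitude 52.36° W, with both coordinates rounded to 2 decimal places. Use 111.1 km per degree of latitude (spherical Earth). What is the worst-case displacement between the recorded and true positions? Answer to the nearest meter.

Rounding to 2 decimal places leaves each coordinate within ±0.005° of the true value.
Latitude error → 0.005 × 111100 = 555.5 m along the meridian.
E–W at 24.34°: 0.005° × 111100 × cos 24.34° = 0.005 × 111100 × 0.9111 ≈ 506.125 m.
The two errors are perpendicular, so the maximum displacement is √(555.5² + 506.125²) ≈ 751.494 m.

751 meters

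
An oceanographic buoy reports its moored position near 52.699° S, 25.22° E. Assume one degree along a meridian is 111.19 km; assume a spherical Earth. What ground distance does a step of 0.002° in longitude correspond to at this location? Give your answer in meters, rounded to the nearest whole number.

One degree of longitude here spans 111190 × cos 52.699° = 111190 × 0.6060 ≈ 67381.4 m; 0.002° of that is 134.763 m.

135 meters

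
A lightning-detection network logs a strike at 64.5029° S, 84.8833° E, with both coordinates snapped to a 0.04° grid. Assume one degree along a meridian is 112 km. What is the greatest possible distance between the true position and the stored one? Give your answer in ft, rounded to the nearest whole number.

With a 0.04° grid the true value lies within half a step, ±0.04°/2 = ±0.02°, of the stored one.
N–S: 0.02° × 112000 m/° = 2240 m.
E–W at 64.5029°: 0.02° × 112000 × cos 64.5029° = 0.02 × 112000 × 0.4305 ≈ 964.243 m.
The two errors are perpendicular, so the maximum displacement is √(2240² + 964.243²) ≈ 2438.72 m.
In feet: 2438.72 m ÷ 0.3048 ≈ 8001.1 ft.

8001 ft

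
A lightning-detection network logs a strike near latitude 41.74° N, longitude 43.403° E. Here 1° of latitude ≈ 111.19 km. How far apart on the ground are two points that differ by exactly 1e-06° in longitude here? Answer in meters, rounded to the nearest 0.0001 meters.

At 41.74° a degree of longitude is 111190 × cos 41.74° ≈ 82967 m, so 1e-06° corresponds to 0.082967 m.

0.0830 meters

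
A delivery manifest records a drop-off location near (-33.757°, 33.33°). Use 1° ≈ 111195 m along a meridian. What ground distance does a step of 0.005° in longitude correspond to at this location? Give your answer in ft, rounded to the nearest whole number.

1517 ft

One degree of longitude here spans 111195 × cos 33.757° = 111195 × 0.8314 ≈ 92447.7 m; 0.005° of that is 462.239 m.
In feet: 462.239 m ÷ 0.3048 ≈ 1516.5 ft.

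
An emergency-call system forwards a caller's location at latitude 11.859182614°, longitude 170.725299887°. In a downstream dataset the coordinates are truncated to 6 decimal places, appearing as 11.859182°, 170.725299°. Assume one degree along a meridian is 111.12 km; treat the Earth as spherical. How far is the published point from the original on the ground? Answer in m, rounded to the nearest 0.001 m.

0.118 m

Δlat = 11.859182614 − 11.859182 = +0.000000614°; Δlon = 170.725299887 − 170.725299 = +0.000000887°.
North–south shift: 0.000000614 × 111120 = 0.0682277 m.
E–W at 11.8592°: 0.000000887° × 111120 × cos 11.8592° = 0.000000887 × 111120 × 0.9787 ≈ 0.0964597 m.
Combined displacement = (0.0682277² + 0.0964597²)^½ ≈ 0.11815 m.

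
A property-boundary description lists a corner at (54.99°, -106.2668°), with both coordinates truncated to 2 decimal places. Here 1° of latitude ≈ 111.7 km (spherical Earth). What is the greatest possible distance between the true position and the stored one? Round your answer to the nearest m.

Truncating at 2 decimal places can drop up to a full unit in the last place, so each coordinate may be off by as much as 0.01°.
North–south component: 0.01° × 111700 = 1117 m.
Longitude error → 0.01 × 111700 × cos 54.99° = 0.01 × 111700 × 0.5737 ≈ 640.845 m.
Combining orthogonally: (1117² + 640.845²)^½ ≈ 1287.78 m.

1288 m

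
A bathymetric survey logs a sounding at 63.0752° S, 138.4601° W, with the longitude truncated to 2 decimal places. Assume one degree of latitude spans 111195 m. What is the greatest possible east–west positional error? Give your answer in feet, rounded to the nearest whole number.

Truncating at 2 decimal places can drop up to a full unit in the last place, so the longitude may be off by as much as 0.01°.
Parallels shrink by cos φ, so at 63.0752° a degree of longitude is 111195 × 0.4528 ≈ 50351.4 m.
So at most 0.01° × 50351.4 ≈ 503.514 m east–west.
Converting: 503.514 m × 3.2808 ft/m ≈ 1651.9 ft.

1652 feet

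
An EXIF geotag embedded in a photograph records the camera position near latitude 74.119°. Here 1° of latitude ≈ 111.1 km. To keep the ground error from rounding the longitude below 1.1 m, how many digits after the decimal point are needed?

At 74.119° one degree of longitude covers 111100 × cos 74.119° ≈ 111100 × 0.2736 ≈ 30401.4 m.
N decimal places → at most half a unit in the last place, 0.5 × 10⁻ᴺ° = 30401.4/2 × 10⁻ᴺ m.
Need 0.5 × 30401.4 × 10⁻ᴺ ≤ 1.1 → 10⁻ᴺ ≤ 7.237e-05, so N ≥ 4.14.
At 4 places the error can reach 1.52 m, but 5 places keeps it to 0.152 m.

5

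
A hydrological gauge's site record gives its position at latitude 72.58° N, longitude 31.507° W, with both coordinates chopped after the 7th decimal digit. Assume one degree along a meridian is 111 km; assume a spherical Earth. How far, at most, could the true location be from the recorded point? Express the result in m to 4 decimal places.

Truncating at 7 decimal places can drop up to a full unit in the last place, so each coordinate may be off by as much as 1e-07°.
North–south component: 1e-07° × 111000 = 0.0111 m.
East–west component at 72.58°: 1e-07° × 111000 × cos 72.58° ≈ 1e-07 × 33230.5 ≈ 0.00332305 m.
Worst case both components are at the extreme and orthogonal: √(0.0111² + 0.00332305²) ≈ 0.0115867 m.

0.0116 m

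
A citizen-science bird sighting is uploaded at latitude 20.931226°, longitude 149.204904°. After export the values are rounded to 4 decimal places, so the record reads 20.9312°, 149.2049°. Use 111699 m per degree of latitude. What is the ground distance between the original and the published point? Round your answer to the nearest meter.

3 meters

The latitude changed by +0.000026° and the longitude by +0.000004°.
North–south shift: 0.000026 × 111699 = 2.90417 m.
E–W at 20.9312°: 0.000004° × 111699 × cos 20.9312° = 0.000004 × 111699 × 0.9340 ≈ 0.417312 m.
Hypotenuse of the two orthogonal shifts: √(2.90417² + 0.417312²) = 2.934 m.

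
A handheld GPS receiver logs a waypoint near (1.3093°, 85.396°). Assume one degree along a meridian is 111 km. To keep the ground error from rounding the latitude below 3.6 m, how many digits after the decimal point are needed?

5

One degree of latitude covers 111000 m.
N decimal places → at most half a unit in the last place, 0.5 × 10⁻ᴺ° = 111000/2 × 10⁻ᴺ m.
Need 0.5 × 111000 × 10⁻ᴺ ≤ 3.6 → 10⁻ᴺ ≤ 6.486e-05, so N ≥ 4.19.
At 4 places the error can reach 5.55 m, but 5 places keeps it to 0.555 m.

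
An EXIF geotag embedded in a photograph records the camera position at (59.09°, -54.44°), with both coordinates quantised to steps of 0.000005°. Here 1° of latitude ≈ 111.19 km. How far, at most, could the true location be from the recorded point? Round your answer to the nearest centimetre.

With a 0.000005° grid the true value lies within half a step, ±0.000005°/2 = ±2.5e-06°, of the stored one.
North–south component: 2.5e-06° × 111190 = 0.277975 m.
Longitude error → 2.5e-06 × 111190 × cos 59.09° = 2.5e-06 × 111190 × 0.5137 ≈ 0.142793 m.
The two errors are perpendicular, so the maximum displacement is √(0.277975² + 0.142793²) ≈ 0.312506 m.
That is 0.312506 m = 31.251 cm.

31 centimetres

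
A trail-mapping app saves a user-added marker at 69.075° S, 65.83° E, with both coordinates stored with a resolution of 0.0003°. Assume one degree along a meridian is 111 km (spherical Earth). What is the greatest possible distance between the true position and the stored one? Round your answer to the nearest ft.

58 ft

With a 0.0003° grid the true value lies within half a step, ±0.0003°/2 = ±0.00015°, of the stored one.
Latitude error → 0.00015 × 111000 = 16.65 m along the meridian.
Longitude error → 0.00015 × 111000 × cos 69.075° = 0.00015 × 111000 × 0.3571 ≈ 5.94647 m.
The two errors are perpendicular, so the maximum displacement is √(16.65² + 5.94647²) ≈ 17.68 m.
In feet: 17.68 m ÷ 0.3048 ≈ 58.005 ft.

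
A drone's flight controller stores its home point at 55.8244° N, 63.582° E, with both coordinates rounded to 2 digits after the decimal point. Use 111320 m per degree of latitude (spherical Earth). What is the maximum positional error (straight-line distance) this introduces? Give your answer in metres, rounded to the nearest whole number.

638 metres

Rounding to 2 decimal places leaves each coordinate within ±0.005° of the true value.
N–S: 0.005° × 111320 m/° = 556.6 m.
East–west component at 55.8244°: 0.005° × 111320 × cos 55.8244° ≈ 0.005 × 62531.9 ≈ 312.66 m.
The two errors are perpendicular, so the maximum displacement is √(556.6² + 312.66²) ≈ 638.404 m.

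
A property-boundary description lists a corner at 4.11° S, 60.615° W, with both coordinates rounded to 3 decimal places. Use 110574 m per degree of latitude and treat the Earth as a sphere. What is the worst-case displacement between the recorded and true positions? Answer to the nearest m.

78 m

Rounding to 3 decimal places leaves each coordinate within ±0.0005° of the true value.
Latitude error → 0.0005 × 110574 = 55.287 m along the meridian.
E–W at 4.11°: 0.0005° × 110574 × cos 4.11° = 0.0005 × 110574 × 0.9974 ≈ 55.1448 m.
Combining orthogonally: (55.287² + 55.1448²)^½ ≈ 78.0872 m.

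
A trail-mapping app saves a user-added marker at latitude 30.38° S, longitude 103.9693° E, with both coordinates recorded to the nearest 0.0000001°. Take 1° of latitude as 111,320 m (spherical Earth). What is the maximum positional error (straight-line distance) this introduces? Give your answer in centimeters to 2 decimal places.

Rounding to 7 decimal places leaves each coordinate within ±5e-08° of the true value.
North–south component: 5e-08° × 111320 = 0.005566 m.
East–west component at 30.38°: 5e-08° × 111320 × cos 30.38° ≈ 5e-08 × 96034.7 ≈ 0.00480173 m.
Worst case both components are at the extreme and orthogonal: √(0.005566² + 0.00480173²) ≈ 0.00735099 m.
That is 0.00735099 m = 0.7351 cm.

0.74 centimeters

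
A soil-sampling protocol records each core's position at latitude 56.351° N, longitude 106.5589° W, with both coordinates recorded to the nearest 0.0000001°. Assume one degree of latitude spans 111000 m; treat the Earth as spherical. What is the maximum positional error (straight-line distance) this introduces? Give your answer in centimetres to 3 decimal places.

Rounding to 7 decimal places leaves each coordinate within ±5e-08° of the true value.
North–south component: 5e-08° × 111000 = 0.00555 m.
E–W at 56.351°: 5e-08° × 111000 × cos 56.351° = 5e-08 × 111000 × 0.5541 ≈ 0.00307528 m.
Worst case both components are at the extreme and orthogonal: √(0.00555² + 0.00307528²) ≈ 0.00634506 m.
That is 0.00634506 m = 0.63451 cm.

0.635 centimetres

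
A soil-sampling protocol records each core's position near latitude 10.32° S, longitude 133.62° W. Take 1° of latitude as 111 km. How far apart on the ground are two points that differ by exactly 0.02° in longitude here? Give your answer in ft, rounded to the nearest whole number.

0.02° of longitude at 10.32° is 0.02 × 111000 × cos 10.32° ≈ 0.02 × 109204 = 2184.09 m.
In feet: 2184.09 m ÷ 0.3048 ≈ 7165.6 ft.

7166 ft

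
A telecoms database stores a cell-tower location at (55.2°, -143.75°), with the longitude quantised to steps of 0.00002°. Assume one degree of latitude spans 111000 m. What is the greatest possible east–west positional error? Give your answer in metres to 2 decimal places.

With a 0.00002° grid the true value lies within half a step, ±0.00002°/2 = ±1e-05°, of the stored one.
One degree of longitude at 55.2° is 111000 × cos 55.2° ≈ 111000 × 0.5707 = 63349.2 m.
Maximum E–W displacement: 1e-05 × 63349.2 = 0.633492 m.

0.63 metres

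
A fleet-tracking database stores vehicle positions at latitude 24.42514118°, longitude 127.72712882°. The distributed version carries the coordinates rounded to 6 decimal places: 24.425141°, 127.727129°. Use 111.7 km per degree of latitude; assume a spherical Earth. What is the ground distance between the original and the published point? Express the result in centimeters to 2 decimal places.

Δlat = 24.42514118 − 24.425141 = +0.00000018°; Δlon = 127.72712882 − 127.727129 = -0.00000018°.
North–south shift: 0.00000018 × 111700 = 0.020106 m.
E–W at 24.4251°: -0.00000018° × 111700 × cos 24.4251° = -0.00000018 × 111700 × 0.9105 ≈ -0.0183066 m.
Distance: √(0.020106² + 0.0183066²) ≈ 0.0271916 m.
That is 0.0271916 m = 2.7192 cm.

2.72 centimeters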